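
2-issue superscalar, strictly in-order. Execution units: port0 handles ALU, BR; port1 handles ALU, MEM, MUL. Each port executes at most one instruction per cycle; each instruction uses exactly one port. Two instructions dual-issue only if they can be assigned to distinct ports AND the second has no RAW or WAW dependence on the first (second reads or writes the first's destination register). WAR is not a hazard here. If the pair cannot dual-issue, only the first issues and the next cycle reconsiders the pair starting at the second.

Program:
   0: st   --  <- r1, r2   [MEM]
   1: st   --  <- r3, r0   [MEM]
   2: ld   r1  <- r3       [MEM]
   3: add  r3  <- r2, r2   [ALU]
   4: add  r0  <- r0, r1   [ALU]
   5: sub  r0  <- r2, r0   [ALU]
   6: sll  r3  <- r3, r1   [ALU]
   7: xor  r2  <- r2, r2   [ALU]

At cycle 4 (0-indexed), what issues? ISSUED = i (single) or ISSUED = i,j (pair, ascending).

ISSUED = 5,6

0. st.MEM @i0  | no-port MEM/MEM
1. st.MEM @i1  | no-port MEM/MEM
2. ld.MEM+add.ALU @i2/i3  | pair
3. add.ALU @i4  | RAW+WAW r0
4. sub.ALU+sll.ALU @i5/i6  | pair
5. xor.ALU @i7  | tail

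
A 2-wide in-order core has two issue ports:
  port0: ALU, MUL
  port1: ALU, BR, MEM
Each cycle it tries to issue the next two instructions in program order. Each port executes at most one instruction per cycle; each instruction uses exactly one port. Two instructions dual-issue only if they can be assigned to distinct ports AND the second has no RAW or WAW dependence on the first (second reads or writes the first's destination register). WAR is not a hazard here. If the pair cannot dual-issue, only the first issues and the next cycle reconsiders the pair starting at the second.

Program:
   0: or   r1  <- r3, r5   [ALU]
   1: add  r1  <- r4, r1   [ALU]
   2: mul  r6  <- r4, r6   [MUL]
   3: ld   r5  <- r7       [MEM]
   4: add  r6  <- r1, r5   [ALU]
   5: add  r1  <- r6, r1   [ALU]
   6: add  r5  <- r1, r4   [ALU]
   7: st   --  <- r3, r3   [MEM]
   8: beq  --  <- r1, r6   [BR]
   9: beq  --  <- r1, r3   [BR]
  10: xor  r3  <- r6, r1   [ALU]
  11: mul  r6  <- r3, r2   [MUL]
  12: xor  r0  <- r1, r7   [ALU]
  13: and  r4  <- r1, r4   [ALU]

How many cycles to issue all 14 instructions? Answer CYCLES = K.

0. or.ALU @i0  | RAW+WAW r1
1. add.ALU mul.MUL @i1+i2  | pair
2. ld.MEM @i3  | RAW r5
3. add.ALU @i4  | RAW r6
4. add.ALU @i5  | RAW r1
5. add.ALU st.MEM @i6+i7  | pair
6. beq.BR @i8  | no-port BR/BR
7. beq.BR xor.ALU @i9+i10  | pair
8. mul.MUL xor.ALU @i11+i12  | pair
9. and.ALU @i13  | tail

CYCLES = 10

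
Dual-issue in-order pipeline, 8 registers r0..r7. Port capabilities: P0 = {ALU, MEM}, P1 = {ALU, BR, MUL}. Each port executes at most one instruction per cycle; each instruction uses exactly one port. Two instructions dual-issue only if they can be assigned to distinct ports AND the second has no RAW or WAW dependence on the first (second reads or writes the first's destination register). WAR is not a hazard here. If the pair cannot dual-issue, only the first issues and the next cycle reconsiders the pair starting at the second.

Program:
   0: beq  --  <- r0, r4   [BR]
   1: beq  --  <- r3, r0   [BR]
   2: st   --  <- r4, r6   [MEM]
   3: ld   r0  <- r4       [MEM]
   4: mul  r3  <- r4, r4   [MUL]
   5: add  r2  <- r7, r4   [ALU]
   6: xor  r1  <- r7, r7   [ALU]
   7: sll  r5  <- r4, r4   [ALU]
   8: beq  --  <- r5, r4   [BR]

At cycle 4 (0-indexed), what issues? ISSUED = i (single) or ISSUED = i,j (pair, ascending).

0. beq @i0  | no-port BR/BR
1. beq;st @i1,i2  | dual
2. ld;mul @i3,i4  | dual
3. add;xor @i5,i6  | dual
4. sll @i7  | RAW r5
5. beq @i8  | tail

ISSUED = 7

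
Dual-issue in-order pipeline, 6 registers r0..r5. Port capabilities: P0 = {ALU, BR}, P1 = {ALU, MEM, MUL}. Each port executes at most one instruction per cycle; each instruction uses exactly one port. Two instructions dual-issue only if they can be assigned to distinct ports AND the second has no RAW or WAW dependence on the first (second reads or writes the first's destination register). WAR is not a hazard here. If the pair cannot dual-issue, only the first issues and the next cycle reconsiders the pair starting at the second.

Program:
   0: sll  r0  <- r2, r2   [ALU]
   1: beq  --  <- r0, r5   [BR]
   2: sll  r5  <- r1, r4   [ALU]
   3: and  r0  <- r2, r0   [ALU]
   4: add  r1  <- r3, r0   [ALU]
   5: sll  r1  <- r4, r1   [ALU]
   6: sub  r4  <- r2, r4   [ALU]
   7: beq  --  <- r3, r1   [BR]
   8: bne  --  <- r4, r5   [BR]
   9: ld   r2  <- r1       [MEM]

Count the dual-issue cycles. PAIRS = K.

t=0 i0:sll ; RAW r0
t=1 i1&i2:beq;sll ; dual
t=2 i3:and ; RAW r0
t=3 i4:add ; RAW+WAW r1
t=4 i5&i6:sll;sub ; dual
t=5 i7:beq ; no-port BR/BR
t=6 i8&i9:bne;ld ; dual

PAIRS = 3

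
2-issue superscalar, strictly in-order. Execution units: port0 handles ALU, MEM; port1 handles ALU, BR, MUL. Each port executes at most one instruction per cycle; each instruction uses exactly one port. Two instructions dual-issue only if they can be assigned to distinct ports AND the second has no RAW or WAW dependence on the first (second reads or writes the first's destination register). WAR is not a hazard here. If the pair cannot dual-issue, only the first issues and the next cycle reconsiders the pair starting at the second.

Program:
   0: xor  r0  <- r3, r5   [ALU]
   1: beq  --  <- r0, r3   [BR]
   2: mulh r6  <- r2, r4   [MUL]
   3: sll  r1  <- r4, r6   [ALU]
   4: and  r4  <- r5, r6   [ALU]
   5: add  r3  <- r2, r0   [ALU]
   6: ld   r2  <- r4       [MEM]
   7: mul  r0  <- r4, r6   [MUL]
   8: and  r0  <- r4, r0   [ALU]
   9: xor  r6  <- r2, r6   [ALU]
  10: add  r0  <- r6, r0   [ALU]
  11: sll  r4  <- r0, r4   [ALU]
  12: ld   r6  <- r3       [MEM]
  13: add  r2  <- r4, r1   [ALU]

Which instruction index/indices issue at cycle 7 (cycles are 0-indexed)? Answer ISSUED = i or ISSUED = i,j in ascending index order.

ISSUED = 10

t=0 i0:xor.ALU ; RAW r0
t=1 i1:beq.BR ; no-port BR/MUL
t=2 i2:mulh.MUL ; RAW r6
t=3 i3&i4:sll.ALU and.ALU ; pair
t=4 i5&i6:add.ALU ld.MEM ; pair
t=5 i7:mul.MUL ; RAW+WAW r0
t=6 i8&i9:and.ALU xor.ALU ; pair
t=7 i10:add.ALU ; RAW r0
t=8 i11&i12:sll.ALU ld.MEM ; pair
t=9 i13:add.ALU ; tail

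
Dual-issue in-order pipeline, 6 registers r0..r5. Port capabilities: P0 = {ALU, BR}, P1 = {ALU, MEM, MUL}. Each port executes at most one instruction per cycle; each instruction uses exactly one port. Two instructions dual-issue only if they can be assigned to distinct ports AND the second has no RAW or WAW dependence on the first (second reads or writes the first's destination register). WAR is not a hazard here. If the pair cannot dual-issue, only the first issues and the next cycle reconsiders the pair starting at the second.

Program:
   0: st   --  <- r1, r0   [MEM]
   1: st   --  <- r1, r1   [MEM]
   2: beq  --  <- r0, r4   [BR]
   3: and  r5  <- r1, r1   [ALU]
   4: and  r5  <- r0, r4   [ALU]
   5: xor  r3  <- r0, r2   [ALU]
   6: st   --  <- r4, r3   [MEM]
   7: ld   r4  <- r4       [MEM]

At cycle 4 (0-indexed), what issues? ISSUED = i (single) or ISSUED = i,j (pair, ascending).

  cy0 -> i0 (st) no-port MEM/MEM
  cy1 -> i1/i2 (st;beq) dual
  cy2 -> i3 (and) WAW r5
  cy3 -> i4/i5 (and;xor) dual
  cy4 -> i6 (st) no-port MEM/MEM
  cy5 -> i7 (ld) tail

ISSUED = 6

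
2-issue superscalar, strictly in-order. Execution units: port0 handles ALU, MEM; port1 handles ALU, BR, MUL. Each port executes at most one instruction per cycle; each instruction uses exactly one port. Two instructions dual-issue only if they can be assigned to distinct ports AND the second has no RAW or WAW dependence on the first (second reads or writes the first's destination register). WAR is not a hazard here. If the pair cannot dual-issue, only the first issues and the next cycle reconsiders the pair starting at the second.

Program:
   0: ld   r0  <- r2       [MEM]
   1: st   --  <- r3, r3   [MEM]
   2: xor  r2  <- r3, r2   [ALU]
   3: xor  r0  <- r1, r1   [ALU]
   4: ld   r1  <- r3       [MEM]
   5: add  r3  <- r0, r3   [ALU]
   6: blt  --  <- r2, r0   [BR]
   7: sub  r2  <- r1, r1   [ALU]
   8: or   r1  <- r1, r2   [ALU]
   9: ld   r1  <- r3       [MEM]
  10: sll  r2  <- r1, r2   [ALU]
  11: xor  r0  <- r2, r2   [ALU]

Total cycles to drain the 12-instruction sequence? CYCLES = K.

CYCLES = 9

#0 head=0: ld i0 no-port MEM/MEM
#1 head=1: st;xor i1&i2 dual
#2 head=3: xor;ld i3&i4 dual
#3 head=5: add;blt i5&i6 dual
#4 head=7: sub i7 RAW r2
#5 head=8: or i8 WAW r1
#6 head=9: ld i9 RAW r1
#7 head=10: sll i10 RAW r2
#8 head=11: xor i11 tail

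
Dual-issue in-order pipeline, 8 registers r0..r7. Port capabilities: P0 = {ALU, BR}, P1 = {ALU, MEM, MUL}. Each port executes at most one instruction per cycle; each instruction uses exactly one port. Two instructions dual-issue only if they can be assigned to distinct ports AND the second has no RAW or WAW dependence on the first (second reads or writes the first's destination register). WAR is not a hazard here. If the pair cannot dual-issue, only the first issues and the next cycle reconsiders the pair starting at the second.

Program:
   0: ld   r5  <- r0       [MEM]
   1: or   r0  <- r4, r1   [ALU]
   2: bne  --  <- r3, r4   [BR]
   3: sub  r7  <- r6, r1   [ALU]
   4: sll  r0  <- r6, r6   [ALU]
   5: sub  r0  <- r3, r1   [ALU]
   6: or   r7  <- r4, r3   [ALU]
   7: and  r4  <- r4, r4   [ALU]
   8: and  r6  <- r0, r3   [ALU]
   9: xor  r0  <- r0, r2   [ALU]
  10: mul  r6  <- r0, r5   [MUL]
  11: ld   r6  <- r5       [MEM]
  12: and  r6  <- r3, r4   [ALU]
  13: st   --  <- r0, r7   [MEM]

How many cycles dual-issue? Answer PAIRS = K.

PAIRS = 5

t=0 i0+i1:ld+or ; pair
t=1 i2+i3:bne+sub ; pair
t=2 i4:sll ; WAW r0
t=3 i5+i6:sub+or ; pair
t=4 i7+i8:and+and ; pair
t=5 i9:xor ; RAW r0
t=6 i10:mul ; no-port MUL/MEM
t=7 i11:ld ; WAW r6
t=8 i12+i13:and+st ; pair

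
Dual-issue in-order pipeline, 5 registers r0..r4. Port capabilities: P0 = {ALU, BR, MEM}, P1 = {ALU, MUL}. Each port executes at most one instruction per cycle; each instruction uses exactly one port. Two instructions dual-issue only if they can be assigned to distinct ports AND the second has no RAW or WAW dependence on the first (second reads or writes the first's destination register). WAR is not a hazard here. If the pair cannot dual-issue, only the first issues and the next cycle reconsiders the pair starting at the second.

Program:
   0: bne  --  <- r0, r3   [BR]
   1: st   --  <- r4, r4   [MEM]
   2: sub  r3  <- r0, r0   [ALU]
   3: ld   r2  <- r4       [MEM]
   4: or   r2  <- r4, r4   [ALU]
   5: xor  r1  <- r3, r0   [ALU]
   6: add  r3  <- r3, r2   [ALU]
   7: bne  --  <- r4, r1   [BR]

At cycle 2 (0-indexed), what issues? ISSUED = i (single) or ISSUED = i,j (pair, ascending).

ISSUED = 3

  cy0 -> i0 (bne.BR) no-port BR/MEM
  cy1 -> i1+i2 (st.MEM;sub.ALU) dual
  cy2 -> i3 (ld.MEM) WAW r2
  cy3 -> i4+i5 (or.ALU;xor.ALU) dual
  cy4 -> i6+i7 (add.ALU;bne.BR) dual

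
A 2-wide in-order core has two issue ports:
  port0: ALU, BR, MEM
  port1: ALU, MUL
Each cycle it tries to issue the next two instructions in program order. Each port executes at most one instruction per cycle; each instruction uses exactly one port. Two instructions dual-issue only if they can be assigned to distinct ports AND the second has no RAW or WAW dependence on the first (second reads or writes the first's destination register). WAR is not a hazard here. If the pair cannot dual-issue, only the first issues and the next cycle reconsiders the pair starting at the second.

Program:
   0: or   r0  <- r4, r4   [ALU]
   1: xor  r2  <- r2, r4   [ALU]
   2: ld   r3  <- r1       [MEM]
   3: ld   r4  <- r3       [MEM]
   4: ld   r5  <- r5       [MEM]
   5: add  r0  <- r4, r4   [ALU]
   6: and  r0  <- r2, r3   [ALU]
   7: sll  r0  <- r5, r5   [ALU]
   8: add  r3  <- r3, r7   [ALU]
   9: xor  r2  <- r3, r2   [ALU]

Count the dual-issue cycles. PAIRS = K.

[0] i0/i1  or.ALU xor.ALU  -- 2-wide
[1] i2  ld.MEM  -- no-port MEM/MEM
[2] i3  ld.MEM  -- no-port MEM/MEM
[3] i4/i5  ld.MEM add.ALU  -- 2-wide
[4] i6  and.ALU  -- WAW r0
[5] i7/i8  sll.ALU add.ALU  -- 2-wide
[6] i9  xor.ALU  -- tail

PAIRS = 3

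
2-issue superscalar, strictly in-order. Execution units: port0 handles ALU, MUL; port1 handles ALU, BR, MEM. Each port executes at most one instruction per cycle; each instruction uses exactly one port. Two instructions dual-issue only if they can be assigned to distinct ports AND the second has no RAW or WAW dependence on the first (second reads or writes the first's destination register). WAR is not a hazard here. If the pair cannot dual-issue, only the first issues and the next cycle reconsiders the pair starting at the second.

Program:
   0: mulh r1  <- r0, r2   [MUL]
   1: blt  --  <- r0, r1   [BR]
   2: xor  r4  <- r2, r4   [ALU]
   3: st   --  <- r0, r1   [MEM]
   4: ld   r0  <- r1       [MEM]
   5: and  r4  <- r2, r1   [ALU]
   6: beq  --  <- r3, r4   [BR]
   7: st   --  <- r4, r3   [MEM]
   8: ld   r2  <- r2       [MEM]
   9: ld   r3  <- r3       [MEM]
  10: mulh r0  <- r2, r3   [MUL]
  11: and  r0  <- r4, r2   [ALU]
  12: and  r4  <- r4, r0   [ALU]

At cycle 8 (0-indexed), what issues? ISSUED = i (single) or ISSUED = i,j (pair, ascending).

[0] i0  mulh  -- RAW r1
[1] i1+i2  blt xor  -- pair
[2] i3  st  -- no-port MEM/MEM
[3] i4+i5  ld and  -- pair
[4] i6  beq  -- no-port BR/MEM
[5] i7  st  -- no-port MEM/MEM
[6] i8  ld  -- no-port MEM/MEM
[7] i9  ld  -- RAW r3
[8] i10  mulh  -- WAW r0
[9] i11  and  -- RAW r0
[10] i12  and  -- tail

ISSUED = 10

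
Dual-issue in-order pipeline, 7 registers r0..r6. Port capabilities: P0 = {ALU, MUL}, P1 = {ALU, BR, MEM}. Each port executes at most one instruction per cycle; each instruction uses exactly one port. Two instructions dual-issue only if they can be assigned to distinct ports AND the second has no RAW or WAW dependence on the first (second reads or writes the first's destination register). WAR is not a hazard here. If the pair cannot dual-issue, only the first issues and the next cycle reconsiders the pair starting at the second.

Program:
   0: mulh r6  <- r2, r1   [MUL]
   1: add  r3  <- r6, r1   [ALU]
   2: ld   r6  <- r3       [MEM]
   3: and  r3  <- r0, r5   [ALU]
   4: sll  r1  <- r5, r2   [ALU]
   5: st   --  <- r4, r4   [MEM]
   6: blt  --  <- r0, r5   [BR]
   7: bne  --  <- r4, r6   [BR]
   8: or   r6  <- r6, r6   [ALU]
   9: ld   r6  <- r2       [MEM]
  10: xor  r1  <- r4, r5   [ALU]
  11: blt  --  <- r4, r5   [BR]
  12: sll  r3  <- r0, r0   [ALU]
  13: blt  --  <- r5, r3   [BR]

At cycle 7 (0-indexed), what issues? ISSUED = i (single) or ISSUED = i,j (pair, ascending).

ISSUED = 11,12

t=0 i0:mulh ; RAW r6
t=1 i1:add ; RAW r3
t=2 i2&i3:ld;and ; 2-wide
t=3 i4&i5:sll;st ; 2-wide
t=4 i6:blt ; no-port BR/BR
t=5 i7&i8:bne;or ; 2-wide
t=6 i9&i10:ld;xor ; 2-wide
t=7 i11&i12:blt;sll ; 2-wide
t=8 i13:blt ; tail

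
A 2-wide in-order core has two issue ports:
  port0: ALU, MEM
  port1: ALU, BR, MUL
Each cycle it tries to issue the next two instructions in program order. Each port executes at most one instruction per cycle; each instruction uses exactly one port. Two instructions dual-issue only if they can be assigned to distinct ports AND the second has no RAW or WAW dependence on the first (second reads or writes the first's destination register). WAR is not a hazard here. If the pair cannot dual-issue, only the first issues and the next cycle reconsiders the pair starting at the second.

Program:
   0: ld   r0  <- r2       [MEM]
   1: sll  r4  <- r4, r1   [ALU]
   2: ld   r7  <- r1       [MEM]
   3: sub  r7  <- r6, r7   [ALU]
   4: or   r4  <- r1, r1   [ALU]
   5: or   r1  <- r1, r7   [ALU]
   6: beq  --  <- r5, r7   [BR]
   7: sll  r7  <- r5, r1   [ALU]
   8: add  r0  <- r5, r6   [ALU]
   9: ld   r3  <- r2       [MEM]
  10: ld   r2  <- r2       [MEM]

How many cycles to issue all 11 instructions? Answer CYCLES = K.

CYCLES = 7

[0] i0&i1  ld/sll  -- pair
[1] i2  ld  -- RAW+WAW r7
[2] i3&i4  sub/or  -- pair
[3] i5&i6  or/beq  -- pair
[4] i7&i8  sll/add  -- pair
[5] i9  ld  -- no-port MEM/MEM
[6] i10  ld  -- tail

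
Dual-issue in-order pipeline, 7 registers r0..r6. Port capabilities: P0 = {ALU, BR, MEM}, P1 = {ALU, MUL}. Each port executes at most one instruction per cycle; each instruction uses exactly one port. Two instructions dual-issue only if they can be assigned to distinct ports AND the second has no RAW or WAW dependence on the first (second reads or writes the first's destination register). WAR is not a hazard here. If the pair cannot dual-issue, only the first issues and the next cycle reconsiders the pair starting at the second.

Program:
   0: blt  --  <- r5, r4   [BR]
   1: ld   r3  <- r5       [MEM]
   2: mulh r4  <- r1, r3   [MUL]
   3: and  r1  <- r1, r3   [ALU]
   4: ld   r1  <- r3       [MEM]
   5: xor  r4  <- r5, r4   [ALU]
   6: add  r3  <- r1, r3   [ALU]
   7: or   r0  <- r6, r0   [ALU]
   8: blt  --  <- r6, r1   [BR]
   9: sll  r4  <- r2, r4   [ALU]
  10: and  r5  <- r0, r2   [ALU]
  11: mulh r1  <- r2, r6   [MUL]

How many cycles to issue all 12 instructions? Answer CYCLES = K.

CYCLES = 7

  cy0 -> i0 (blt) no-port BR/MEM
  cy1 -> i1 (ld) RAW r3
  cy2 -> i2+i3 (mulh/and) pair
  cy3 -> i4+i5 (ld/xor) pair
  cy4 -> i6+i7 (add/or) pair
  cy5 -> i8+i9 (blt/sll) pair
  cy6 -> i10+i11 (and/mulh) pair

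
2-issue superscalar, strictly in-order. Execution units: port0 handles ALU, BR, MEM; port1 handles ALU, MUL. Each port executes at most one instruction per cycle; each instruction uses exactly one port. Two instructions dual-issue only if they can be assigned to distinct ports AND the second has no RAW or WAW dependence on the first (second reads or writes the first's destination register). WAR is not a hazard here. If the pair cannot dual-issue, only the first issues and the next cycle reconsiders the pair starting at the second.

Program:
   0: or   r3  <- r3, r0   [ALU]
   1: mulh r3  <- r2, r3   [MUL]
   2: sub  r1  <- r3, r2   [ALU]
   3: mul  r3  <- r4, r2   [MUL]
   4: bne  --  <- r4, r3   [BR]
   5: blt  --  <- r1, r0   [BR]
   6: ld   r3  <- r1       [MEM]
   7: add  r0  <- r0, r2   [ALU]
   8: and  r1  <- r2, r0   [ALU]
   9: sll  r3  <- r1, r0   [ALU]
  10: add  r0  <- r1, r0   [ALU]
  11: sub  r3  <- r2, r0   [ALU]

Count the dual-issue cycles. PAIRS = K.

[0] i0  or.ALU  -- RAW+WAW r3
[1] i1  mulh.MUL  -- RAW r3
[2] i2+i3  sub.ALU;mul.MUL  -- pair
[3] i4  bne.BR  -- no-port BR/BR
[4] i5  blt.BR  -- no-port BR/MEM
[5] i6+i7  ld.MEM;add.ALU  -- pair
[6] i8  and.ALU  -- RAW r1
[7] i9+i10  sll.ALU;add.ALU  -- pair
[8] i11  sub.ALU  -- tail

PAIRS = 3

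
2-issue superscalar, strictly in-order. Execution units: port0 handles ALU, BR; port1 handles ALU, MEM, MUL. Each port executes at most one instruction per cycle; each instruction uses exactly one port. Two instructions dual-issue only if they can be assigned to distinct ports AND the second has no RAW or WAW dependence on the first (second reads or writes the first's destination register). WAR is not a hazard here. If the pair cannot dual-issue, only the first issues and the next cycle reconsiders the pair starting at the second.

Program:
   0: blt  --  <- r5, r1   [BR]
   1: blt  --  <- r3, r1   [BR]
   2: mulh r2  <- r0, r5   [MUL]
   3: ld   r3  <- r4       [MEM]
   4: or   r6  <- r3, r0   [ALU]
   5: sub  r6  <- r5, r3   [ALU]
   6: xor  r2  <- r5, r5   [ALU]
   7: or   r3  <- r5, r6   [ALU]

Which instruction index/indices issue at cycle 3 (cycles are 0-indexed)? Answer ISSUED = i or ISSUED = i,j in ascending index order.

[0] i0  blt.BR  -- no-port BR/BR
[1] i1+i2  blt.BR;mulh.MUL  -- pair
[2] i3  ld.MEM  -- RAW r3
[3] i4  or.ALU  -- WAW r6
[4] i5+i6  sub.ALU;xor.ALU  -- pair
[5] i7  or.ALU  -- tail

ISSUED = 4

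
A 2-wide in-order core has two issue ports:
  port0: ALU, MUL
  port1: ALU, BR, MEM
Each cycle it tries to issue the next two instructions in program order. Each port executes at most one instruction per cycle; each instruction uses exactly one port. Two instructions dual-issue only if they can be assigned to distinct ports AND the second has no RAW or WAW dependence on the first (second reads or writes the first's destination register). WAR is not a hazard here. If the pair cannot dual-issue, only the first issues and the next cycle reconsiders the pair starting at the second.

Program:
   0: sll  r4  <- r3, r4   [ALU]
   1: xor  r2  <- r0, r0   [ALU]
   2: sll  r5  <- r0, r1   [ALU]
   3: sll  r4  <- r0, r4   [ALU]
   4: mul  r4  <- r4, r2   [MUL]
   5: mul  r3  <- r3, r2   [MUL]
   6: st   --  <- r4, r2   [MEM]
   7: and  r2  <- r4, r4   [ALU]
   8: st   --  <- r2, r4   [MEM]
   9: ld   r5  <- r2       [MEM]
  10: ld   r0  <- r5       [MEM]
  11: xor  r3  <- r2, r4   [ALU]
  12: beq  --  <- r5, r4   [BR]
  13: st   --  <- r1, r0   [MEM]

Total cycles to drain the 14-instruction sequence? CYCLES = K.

CYCLES = 10

c0: i0+i1 sll+xor  pair
c1: i2+i3 sll+sll  pair
c2: i4 mul  no-port MUL/MUL
c3: i5+i6 mul+st  pair
c4: i7 and  RAW r2
c5: i8 st  no-port MEM/MEM
c6: i9 ld  no-port MEM/MEM
c7: i10+i11 ld+xor  pair
c8: i12 beq  no-port BR/MEM
c9: i13 st  tail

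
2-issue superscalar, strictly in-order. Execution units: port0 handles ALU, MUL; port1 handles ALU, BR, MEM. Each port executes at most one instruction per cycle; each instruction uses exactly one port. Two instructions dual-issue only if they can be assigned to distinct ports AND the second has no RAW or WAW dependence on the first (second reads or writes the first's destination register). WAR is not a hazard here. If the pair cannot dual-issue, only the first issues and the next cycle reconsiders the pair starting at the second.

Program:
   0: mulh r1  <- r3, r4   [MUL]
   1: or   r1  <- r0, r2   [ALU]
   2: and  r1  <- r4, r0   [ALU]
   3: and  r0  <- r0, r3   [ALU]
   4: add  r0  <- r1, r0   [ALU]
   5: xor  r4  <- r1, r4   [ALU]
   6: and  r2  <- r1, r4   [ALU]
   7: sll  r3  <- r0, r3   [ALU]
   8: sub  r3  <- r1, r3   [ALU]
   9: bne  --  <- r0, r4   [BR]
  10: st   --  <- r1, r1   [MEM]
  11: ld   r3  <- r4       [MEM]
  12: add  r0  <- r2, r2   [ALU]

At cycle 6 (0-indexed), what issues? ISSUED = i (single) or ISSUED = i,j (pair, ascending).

ISSUED = 10

c0: i0 mulh  WAW r1
c1: i1 or  WAW r1
c2: i2/i3 and;and  dual
c3: i4/i5 add;xor  dual
c4: i6/i7 and;sll  dual
c5: i8/i9 sub;bne  dual
c6: i10 st  no-port MEM/MEM
c7: i11/i12 ld;add  dual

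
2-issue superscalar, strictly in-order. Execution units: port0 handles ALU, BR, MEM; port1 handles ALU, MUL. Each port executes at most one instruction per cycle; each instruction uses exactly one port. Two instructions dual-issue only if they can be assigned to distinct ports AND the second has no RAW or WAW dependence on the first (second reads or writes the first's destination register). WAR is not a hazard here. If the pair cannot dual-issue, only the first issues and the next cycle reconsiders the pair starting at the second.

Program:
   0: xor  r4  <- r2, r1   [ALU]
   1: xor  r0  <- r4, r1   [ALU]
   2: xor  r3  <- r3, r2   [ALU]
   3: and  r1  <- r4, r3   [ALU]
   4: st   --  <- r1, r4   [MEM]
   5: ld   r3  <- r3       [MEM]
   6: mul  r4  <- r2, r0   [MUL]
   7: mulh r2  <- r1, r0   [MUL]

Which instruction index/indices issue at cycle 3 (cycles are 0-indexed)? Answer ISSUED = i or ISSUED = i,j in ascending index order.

ISSUED = 4

c0: i0 xor.ALU  RAW r4
c1: i1,i2 xor.ALU+xor.ALU  dual
c2: i3 and.ALU  RAW r1
c3: i4 st.MEM  no-port MEM/MEM
c4: i5,i6 ld.MEM+mul.MUL  dual
c5: i7 mulh.MUL  tail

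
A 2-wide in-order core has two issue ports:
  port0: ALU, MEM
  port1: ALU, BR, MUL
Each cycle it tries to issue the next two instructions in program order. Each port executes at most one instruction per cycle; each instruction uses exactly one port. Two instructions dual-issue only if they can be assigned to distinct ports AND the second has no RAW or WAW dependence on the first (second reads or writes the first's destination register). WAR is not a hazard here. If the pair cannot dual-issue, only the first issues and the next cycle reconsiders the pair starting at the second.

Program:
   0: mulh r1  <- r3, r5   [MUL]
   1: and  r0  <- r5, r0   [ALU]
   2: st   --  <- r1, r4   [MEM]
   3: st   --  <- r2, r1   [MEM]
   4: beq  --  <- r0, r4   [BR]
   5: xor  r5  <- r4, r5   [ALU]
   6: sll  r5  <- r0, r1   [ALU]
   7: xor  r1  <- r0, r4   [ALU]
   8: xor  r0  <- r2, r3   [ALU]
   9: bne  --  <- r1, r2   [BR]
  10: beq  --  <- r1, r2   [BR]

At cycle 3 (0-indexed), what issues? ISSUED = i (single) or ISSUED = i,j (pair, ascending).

ISSUED = 5

c0: i0&i1 mulh and  pair
c1: i2 st  no-port MEM/MEM
c2: i3&i4 st beq  pair
c3: i5 xor  WAW r5
c4: i6&i7 sll xor  pair
c5: i8&i9 xor bne  pair
c6: i10 beq  tail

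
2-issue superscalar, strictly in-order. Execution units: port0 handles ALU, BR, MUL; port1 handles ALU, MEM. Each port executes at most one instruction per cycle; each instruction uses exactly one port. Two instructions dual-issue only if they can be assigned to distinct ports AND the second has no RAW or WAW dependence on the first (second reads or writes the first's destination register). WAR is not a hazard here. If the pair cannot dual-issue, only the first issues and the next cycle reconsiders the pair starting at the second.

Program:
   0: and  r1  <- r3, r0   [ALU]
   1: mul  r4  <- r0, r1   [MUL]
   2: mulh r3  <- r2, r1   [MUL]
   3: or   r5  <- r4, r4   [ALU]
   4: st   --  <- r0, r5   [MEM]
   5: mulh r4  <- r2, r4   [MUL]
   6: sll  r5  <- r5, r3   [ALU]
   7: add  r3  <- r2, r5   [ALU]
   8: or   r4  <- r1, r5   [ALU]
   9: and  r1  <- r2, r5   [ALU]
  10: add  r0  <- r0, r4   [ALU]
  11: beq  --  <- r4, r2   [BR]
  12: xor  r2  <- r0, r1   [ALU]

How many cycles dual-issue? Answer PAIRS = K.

[0] i0  and  -- RAW r1
[1] i1  mul  -- no-port MUL/MUL
[2] i2,i3  mulh+or  -- 2-wide
[3] i4,i5  st+mulh  -- 2-wide
[4] i6  sll  -- RAW r5
[5] i7,i8  add+or  -- 2-wide
[6] i9,i10  and+add  -- 2-wide
[7] i11,i12  beq+xor  -- 2-wide

PAIRS = 5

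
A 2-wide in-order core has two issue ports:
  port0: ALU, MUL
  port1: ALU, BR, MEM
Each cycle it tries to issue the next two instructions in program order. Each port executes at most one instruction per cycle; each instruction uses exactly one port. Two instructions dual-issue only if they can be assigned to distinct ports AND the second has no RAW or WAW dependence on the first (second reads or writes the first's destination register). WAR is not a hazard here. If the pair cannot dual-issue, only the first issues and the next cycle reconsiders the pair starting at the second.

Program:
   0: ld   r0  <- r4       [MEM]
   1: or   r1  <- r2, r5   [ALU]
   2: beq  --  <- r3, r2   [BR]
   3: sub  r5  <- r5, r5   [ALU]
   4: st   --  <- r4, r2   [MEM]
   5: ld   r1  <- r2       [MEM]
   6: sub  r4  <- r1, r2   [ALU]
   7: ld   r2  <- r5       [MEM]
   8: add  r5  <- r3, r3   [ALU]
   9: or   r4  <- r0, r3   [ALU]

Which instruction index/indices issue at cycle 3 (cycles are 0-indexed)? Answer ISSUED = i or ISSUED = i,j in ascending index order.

ISSUED = 5

#0 head=0: ld.MEM or.ALU i0/i1 2-wide
#1 head=2: beq.BR sub.ALU i2/i3 2-wide
#2 head=4: st.MEM i4 no-port MEM/MEM
#3 head=5: ld.MEM i5 RAW r1
#4 head=6: sub.ALU ld.MEM i6/i7 2-wide
#5 head=8: add.ALU or.ALU i8/i9 2-wide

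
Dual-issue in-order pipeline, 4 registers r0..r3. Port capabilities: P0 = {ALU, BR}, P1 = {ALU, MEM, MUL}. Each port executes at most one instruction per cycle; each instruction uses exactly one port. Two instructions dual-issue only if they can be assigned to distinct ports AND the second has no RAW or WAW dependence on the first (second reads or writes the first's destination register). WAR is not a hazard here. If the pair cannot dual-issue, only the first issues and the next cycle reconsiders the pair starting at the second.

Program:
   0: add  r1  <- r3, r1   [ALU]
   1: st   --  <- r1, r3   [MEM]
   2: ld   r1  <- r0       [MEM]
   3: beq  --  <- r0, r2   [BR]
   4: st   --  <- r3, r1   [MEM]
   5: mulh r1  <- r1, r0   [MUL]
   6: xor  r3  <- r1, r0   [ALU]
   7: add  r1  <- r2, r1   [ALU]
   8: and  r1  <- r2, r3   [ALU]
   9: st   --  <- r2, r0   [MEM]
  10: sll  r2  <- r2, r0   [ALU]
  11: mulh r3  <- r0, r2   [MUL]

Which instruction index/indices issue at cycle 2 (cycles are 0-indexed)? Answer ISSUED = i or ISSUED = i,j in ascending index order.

ISSUED = 2,3

0. add @i0  | RAW r1
1. st @i1  | no-port MEM/MEM
2. ld;beq @i2&i3  | 2-wide
3. st @i4  | no-port MEM/MUL
4. mulh @i5  | RAW r1
5. xor;add @i6&i7  | 2-wide
6. and;st @i8&i9  | 2-wide
7. sll @i10  | RAW r2
8. mulh @i11  | tail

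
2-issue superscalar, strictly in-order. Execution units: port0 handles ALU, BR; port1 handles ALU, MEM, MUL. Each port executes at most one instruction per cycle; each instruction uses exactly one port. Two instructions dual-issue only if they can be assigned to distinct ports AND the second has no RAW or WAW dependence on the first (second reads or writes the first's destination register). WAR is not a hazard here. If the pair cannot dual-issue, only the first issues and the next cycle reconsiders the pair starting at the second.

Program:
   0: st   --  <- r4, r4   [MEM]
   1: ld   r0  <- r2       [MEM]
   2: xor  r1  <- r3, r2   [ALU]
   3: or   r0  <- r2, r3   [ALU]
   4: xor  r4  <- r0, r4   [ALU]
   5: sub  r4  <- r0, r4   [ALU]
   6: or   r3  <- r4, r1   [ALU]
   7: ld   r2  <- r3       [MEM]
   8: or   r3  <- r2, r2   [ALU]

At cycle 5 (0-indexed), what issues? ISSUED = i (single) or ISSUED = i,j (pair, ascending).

ISSUED = 6

#0 head=0: st.MEM i0 no-port MEM/MEM
#1 head=1: ld.MEM xor.ALU i1+i2 2-wide
#2 head=3: or.ALU i3 RAW r0
#3 head=4: xor.ALU i4 RAW+WAW r4
#4 head=5: sub.ALU i5 RAW r4
#5 head=6: or.ALU i6 RAW r3
#6 head=7: ld.MEM i7 RAW r2
#7 head=8: or.ALU i8 tail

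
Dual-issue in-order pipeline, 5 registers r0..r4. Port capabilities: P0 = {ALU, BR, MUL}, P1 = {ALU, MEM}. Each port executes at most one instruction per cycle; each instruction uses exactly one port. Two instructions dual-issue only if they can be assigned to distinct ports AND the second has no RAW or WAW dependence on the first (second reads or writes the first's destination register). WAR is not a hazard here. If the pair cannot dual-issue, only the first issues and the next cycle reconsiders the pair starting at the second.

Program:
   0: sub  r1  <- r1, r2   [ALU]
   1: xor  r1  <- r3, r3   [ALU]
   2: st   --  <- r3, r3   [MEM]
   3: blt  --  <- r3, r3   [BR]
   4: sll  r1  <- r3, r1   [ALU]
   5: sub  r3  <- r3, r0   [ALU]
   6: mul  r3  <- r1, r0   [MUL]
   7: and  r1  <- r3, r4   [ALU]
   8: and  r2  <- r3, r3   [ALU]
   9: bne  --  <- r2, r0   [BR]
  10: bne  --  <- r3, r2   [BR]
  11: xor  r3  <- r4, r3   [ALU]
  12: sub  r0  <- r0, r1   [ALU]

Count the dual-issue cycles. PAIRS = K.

[0] i0  sub.ALU  -- WAW r1
[1] i1+i2  xor.ALU/st.MEM  -- 2-wide
[2] i3+i4  blt.BR/sll.ALU  -- 2-wide
[3] i5  sub.ALU  -- WAW r3
[4] i6  mul.MUL  -- RAW r3
[5] i7+i8  and.ALU/and.ALU  -- 2-wide
[6] i9  bne.BR  -- no-port BR/BR
[7] i10+i11  bne.BR/xor.ALU  -- 2-wide
[8] i12  sub.ALU  -- tail

PAIRS = 4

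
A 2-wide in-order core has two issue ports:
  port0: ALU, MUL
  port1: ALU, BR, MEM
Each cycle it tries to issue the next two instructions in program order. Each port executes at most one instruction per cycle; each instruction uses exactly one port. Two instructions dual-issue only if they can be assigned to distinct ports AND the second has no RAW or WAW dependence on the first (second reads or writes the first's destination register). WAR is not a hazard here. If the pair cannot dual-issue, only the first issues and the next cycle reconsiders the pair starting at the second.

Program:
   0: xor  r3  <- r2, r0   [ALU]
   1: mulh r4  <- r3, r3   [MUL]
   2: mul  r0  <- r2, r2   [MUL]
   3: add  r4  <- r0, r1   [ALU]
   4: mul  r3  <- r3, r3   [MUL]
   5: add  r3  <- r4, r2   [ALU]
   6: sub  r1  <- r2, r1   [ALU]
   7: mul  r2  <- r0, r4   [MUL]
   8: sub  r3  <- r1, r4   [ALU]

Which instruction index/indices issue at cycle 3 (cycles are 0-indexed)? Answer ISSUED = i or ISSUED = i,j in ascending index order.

  cy0 -> i0 (xor) RAW r3
  cy1 -> i1 (mulh) no-port MUL/MUL
  cy2 -> i2 (mul) RAW r0
  cy3 -> i3/i4 (add mul) pair
  cy4 -> i5/i6 (add sub) pair
  cy5 -> i7/i8 (mul sub) pair

ISSUED = 3,4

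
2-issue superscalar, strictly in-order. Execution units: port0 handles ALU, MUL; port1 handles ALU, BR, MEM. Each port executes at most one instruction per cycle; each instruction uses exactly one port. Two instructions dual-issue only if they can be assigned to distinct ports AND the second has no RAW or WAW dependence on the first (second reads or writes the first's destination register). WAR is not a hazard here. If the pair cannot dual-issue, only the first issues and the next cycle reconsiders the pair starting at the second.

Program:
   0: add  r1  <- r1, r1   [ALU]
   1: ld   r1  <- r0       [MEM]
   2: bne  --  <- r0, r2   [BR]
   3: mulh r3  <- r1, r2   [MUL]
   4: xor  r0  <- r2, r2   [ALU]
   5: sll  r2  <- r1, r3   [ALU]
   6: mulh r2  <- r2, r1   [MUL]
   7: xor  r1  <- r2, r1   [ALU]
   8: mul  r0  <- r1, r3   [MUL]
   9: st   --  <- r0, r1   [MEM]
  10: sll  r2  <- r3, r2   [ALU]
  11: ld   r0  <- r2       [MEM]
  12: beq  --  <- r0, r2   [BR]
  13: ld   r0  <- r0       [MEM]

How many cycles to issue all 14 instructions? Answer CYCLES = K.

CYCLES = 11

#0 head=0: add i0 WAW r1
#1 head=1: ld i1 no-port MEM/BR
#2 head=2: bne/mulh i2,i3 pair
#3 head=4: xor/sll i4,i5 pair
#4 head=6: mulh i6 RAW r2
#5 head=7: xor i7 RAW r1
#6 head=8: mul i8 RAW r0
#7 head=9: st/sll i9,i10 pair
#8 head=11: ld i11 no-port MEM/BR
#9 head=12: beq i12 no-port BR/MEM
#10 head=13: ld i13 tail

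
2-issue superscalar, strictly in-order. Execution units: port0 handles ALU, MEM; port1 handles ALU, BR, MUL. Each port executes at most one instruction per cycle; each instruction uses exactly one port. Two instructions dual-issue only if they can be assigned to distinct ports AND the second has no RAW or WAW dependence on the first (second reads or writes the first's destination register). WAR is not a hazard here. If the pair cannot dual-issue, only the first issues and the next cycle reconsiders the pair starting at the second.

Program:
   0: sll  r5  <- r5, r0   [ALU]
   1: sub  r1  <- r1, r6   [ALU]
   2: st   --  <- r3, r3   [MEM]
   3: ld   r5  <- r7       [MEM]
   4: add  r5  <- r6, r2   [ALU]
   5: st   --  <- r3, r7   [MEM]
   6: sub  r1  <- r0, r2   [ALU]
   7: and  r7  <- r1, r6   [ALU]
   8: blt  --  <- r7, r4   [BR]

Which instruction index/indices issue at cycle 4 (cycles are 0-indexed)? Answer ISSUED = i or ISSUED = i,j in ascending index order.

ISSUED = 6

t=0 i0+i1:sll/sub ; pair
t=1 i2:st ; no-port MEM/MEM
t=2 i3:ld ; WAW r5
t=3 i4+i5:add/st ; pair
t=4 i6:sub ; RAW r1
t=5 i7:and ; RAW r7
t=6 i8:blt ; tail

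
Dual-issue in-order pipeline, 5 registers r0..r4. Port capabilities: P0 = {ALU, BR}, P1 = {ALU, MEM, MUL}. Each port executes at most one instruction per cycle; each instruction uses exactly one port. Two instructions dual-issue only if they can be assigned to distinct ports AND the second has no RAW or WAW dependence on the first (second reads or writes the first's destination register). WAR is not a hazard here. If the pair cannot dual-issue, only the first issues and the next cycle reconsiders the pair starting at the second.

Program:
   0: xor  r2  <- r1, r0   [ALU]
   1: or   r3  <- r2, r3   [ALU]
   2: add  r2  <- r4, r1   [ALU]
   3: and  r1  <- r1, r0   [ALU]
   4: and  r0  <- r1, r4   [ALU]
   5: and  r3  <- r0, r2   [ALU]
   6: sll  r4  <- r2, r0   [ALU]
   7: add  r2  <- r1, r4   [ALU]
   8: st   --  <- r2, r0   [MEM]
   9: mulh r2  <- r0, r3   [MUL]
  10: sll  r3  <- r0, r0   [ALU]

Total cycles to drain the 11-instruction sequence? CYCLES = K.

CYCLES = 8

c0: i0 xor  RAW r2
c1: i1/i2 or+add  dual
c2: i3 and  RAW r1
c3: i4 and  RAW r0
c4: i5/i6 and+sll  dual
c5: i7 add  RAW r2
c6: i8 st  no-port MEM/MUL
c7: i9/i10 mulh+sll  dual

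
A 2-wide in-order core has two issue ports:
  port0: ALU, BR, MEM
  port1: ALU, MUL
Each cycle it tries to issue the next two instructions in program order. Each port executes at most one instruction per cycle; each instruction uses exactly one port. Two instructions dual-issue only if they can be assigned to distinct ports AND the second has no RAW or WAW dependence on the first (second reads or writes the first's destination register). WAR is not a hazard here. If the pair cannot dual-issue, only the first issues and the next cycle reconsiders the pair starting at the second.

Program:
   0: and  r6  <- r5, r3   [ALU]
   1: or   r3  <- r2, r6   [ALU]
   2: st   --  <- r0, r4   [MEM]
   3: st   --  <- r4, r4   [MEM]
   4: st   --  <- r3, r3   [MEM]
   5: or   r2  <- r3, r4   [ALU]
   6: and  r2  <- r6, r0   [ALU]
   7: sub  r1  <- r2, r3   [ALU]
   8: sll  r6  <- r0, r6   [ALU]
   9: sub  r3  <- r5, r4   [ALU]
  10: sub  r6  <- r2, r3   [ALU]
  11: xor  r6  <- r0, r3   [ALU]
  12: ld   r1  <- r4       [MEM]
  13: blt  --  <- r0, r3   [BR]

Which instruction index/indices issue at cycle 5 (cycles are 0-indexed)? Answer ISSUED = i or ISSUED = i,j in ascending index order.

  cy0 -> i0 (and.ALU) RAW r6
  cy1 -> i1+i2 (or.ALU;st.MEM) 2-wide
  cy2 -> i3 (st.MEM) no-port MEM/MEM
  cy3 -> i4+i5 (st.MEM;or.ALU) 2-wide
  cy4 -> i6 (and.ALU) RAW r2
  cy5 -> i7+i8 (sub.ALU;sll.ALU) 2-wide
  cy6 -> i9 (sub.ALU) RAW r3
  cy7 -> i10 (sub.ALU) WAW r6
  cy8 -> i11+i12 (xor.ALU;ld.MEM) 2-wide
  cy9 -> i13 (blt.BR) tail

ISSUED = 7,8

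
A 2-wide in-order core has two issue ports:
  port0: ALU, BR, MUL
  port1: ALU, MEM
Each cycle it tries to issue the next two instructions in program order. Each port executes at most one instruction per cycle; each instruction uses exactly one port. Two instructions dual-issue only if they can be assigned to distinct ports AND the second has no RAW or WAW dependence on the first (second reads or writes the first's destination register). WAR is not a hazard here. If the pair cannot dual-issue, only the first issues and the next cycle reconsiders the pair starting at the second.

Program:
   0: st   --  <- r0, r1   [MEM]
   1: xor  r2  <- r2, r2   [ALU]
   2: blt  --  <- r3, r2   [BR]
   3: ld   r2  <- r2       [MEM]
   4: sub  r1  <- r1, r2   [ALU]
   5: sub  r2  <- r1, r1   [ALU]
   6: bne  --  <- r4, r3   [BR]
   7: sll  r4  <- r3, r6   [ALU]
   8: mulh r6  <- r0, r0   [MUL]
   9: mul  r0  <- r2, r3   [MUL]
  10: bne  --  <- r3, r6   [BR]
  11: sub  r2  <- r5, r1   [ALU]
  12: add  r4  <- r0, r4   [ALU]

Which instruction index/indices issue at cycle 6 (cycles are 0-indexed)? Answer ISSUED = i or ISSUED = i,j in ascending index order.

  cy0 -> i0/i1 (st/xor) dual
  cy1 -> i2/i3 (blt/ld) dual
  cy2 -> i4 (sub) RAW r1
  cy3 -> i5/i6 (sub/bne) dual
  cy4 -> i7/i8 (sll/mulh) dual
  cy5 -> i9 (mul) no-port MUL/BR
  cy6 -> i10/i11 (bne/sub) dual
  cy7 -> i12 (add) tail

ISSUED = 10,11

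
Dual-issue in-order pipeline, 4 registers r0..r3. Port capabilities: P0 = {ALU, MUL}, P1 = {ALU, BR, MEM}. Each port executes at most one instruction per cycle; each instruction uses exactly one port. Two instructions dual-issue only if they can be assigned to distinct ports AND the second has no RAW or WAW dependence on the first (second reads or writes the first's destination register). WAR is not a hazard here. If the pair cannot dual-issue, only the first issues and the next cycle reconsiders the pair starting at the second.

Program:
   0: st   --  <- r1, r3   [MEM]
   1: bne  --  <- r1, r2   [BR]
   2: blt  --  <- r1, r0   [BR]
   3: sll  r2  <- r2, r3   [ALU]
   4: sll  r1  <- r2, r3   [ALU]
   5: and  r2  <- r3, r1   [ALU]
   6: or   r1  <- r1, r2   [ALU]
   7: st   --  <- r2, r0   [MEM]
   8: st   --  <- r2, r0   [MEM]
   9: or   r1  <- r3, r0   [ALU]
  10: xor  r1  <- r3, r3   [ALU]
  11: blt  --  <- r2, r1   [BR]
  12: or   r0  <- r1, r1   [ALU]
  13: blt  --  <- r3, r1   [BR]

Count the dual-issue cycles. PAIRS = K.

  cy0 -> i0 (st.MEM) no-port MEM/BR
  cy1 -> i1 (bne.BR) no-port BR/BR
  cy2 -> i2/i3 (blt.BR/sll.ALU) dual
  cy3 -> i4 (sll.ALU) RAW r1
  cy4 -> i5 (and.ALU) RAW r2
  cy5 -> i6/i7 (or.ALU/st.MEM) dual
  cy6 -> i8/i9 (st.MEM/or.ALU) dual
  cy7 -> i10 (xor.ALU) RAW r1
  cy8 -> i11/i12 (blt.BR/or.ALU) dual
  cy9 -> i13 (blt.BR) tail

PAIRS = 4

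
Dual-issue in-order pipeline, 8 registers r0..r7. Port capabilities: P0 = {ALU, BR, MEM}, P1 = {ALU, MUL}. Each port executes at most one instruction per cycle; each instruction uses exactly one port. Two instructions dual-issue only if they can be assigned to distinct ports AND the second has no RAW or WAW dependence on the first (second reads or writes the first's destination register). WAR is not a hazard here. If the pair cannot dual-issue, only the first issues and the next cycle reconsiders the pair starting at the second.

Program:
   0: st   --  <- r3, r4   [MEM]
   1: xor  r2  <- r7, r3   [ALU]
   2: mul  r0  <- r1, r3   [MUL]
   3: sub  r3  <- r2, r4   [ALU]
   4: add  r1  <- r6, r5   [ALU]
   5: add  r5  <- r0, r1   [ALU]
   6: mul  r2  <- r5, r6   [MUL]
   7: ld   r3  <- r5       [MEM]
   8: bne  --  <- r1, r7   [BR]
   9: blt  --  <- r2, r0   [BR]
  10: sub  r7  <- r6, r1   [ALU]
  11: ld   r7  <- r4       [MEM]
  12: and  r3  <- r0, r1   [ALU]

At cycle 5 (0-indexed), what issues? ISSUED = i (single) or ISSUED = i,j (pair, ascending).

ISSUED = 8

t=0 i0+i1:st+xor ; 2-wide
t=1 i2+i3:mul+sub ; 2-wide
t=2 i4:add ; RAW r1
t=3 i5:add ; RAW r5
t=4 i6+i7:mul+ld ; 2-wide
t=5 i8:bne ; no-port BR/BR
t=6 i9+i10:blt+sub ; 2-wide
t=7 i11+i12:ld+and ; 2-wide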